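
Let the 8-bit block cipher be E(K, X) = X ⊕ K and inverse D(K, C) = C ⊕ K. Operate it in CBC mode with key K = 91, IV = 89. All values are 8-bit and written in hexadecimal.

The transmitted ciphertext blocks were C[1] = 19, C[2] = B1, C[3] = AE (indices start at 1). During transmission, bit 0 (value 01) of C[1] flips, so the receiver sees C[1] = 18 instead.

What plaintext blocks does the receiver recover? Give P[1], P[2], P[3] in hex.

P[1] = 00, P[2] = 38, P[3] = 8E

CBC decryption: P_i = D(K, C_i) ⊕ C_{i−1}, with C_{0} = IV.
Only C[1] changed, to 18. In CBC, a change in C_i garbles P_i and flips the same bit in P_{i+1}. Decrypting the received ciphertext:
P[1]: D(K, 18) = 89; 89 ⊕ 89 = 00.
P[2]: D(K, B1) = 20; 20 ⊕ 18 = 38.
P[3]: D(K, AE) = 3F; 3F ⊕ B1 = 8E.
Blocks that differ from the original plaintext: P[1], P[2].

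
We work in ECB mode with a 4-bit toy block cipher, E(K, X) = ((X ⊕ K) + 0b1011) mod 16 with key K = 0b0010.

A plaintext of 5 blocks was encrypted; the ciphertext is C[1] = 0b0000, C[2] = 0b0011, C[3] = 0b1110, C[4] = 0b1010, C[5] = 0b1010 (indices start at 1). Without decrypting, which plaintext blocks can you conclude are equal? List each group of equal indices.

ECB encrypts each block independently with the same key, so equal ciphertext blocks imply equal plaintext blocks.
C[4] = C[5] = 0b1010, so P[4] = P[5].

P[4] = P[5]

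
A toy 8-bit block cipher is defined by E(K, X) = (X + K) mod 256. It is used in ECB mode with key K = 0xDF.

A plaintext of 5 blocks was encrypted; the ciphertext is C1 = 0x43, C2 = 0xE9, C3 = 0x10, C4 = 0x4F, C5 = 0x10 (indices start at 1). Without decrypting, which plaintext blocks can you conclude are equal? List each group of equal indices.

ECB encrypts each block independently with the same key, so equal ciphertext blocks imply equal plaintext blocks.
C3 = C5 = 0x10, so P3 = P5.

P3 = P5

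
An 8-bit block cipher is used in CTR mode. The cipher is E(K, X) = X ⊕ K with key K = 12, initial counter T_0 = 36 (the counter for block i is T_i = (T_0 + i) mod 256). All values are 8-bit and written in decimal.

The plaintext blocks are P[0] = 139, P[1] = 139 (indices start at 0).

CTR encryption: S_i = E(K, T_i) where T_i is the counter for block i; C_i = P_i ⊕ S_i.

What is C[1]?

C[0]: T = 36, S = E(K, T) = 40; 139 ⊕ 40 = 163.
C[1]: T = 37, S = E(K, T) = 41; 139 ⊕ 41 = 162.

C[1] = 162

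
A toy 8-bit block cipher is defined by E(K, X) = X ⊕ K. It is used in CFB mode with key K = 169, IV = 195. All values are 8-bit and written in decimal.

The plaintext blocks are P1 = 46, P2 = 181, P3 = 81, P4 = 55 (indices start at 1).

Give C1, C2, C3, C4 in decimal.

CFB encryption: C_i = P_i ⊕ E(K, C_{i−1}), with C_{0} = IV.
C1: E(K, 195) = 106; 46 ⊕ 106 = 68.
C2: E(K, 68) = 237; 181 ⊕ 237 = 88.
C3: E(K, 88) = 241; 81 ⊕ 241 = 160.
C4: E(K, 160) = 9; 55 ⊕ 9 = 62.

C1 = 68, C2 = 88, C3 = 160, C4 = 62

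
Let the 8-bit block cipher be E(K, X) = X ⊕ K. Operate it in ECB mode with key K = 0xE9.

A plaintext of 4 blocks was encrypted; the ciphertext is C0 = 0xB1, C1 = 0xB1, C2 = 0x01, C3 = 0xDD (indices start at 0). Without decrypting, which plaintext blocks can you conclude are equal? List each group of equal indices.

P0 = P1

ECB encrypts each block independently with the same key, so equal ciphertext blocks imply equal plaintext blocks.
C0 = C1 = 0xB1, so P0 = P1.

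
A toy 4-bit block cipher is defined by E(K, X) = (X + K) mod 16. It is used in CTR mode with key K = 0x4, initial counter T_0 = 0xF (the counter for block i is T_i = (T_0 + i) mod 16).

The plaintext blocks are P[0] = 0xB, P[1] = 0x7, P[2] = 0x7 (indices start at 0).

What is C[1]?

CTR encryption: S_i = E(K, T_i) where T_i is the counter for block i; C_i = P_i ⊕ S_i.
C[0]: T = 0xF, S = E(K, T) = 0x3; 0xB ⊕ 0x3 = 0x8.
C[1]: T = 0x0, S = E(K, T) = 0x4; 0x7 ⊕ 0x4 = 0x3.

C[1] = 0x3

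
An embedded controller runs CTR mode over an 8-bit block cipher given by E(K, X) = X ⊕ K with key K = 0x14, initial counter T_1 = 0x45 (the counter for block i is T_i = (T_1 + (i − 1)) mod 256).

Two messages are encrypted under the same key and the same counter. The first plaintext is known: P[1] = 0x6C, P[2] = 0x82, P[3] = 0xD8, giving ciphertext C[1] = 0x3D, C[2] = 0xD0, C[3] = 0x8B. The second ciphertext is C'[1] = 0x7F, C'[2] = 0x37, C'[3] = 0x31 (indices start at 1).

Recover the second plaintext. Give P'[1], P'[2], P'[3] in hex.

In CTR with a reused counter, both messages share the same keystream S_i, so C_i ⊕ C'_i = P_i ⊕ P'_i and thus P'_i = P_i ⊕ C_i ⊕ C'_i.
P'[1]: 0x6C ⊕ 0x3D ⊕ 0x7F = 0x2E.
P'[2]: 0x82 ⊕ 0xD0 ⊕ 0x37 = 0x65.
P'[3]: 0xD8 ⊕ 0x8B ⊕ 0x31 = 0x62.

P'[1] = 0x2E, P'[2] = 0x65, P'[3] = 0x62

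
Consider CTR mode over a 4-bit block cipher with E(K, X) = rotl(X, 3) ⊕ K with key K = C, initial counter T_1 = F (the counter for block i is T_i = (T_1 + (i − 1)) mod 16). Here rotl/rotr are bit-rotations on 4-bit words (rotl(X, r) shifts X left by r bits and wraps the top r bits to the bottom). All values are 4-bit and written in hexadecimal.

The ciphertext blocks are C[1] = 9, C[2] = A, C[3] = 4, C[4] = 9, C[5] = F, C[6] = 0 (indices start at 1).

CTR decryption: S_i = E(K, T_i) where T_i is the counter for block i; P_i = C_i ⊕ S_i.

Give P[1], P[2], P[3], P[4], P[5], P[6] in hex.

P[1] = A, P[2] = 6, P[3] = 0, P[4] = 4, P[5] = A, P[6] = E

P[1]: T = F, S = E(K, T) = 3; 9 ⊕ 3 = A.
P[2]: T = 0, S = E(K, T) = C; A ⊕ C = 6.
P[3]: T = 1, S = E(K, T) = 4; 4 ⊕ 4 = 0.
P[4]: T = 2, S = E(K, T) = D; 9 ⊕ D = 4.
P[5]: T = 3, S = E(K, T) = 5; F ⊕ 5 = A.
P[6]: T = 4, S = E(K, T) = E; 0 ⊕ E = E.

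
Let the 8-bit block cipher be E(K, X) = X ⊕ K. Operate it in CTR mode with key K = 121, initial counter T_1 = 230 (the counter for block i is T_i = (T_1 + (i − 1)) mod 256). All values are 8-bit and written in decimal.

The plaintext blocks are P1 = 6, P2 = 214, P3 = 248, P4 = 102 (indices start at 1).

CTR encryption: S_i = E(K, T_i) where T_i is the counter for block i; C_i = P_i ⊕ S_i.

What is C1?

C1 = 153

C1: T = 230, S = E(K, T) = 159; 6 ⊕ 159 = 153.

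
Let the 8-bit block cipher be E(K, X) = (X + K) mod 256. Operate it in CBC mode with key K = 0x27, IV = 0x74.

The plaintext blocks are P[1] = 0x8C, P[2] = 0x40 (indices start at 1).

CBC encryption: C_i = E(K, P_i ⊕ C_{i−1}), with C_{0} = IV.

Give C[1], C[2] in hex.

C[1] = 0x1F, C[2] = 0x86

C[1]: P[1] ⊕ 0x74 = 0xF8; E(K, 0xF8) = 0x1F.
C[2]: P[2] ⊕ 0x1F = 0x5F; E(K, 0x5F) = 0x86.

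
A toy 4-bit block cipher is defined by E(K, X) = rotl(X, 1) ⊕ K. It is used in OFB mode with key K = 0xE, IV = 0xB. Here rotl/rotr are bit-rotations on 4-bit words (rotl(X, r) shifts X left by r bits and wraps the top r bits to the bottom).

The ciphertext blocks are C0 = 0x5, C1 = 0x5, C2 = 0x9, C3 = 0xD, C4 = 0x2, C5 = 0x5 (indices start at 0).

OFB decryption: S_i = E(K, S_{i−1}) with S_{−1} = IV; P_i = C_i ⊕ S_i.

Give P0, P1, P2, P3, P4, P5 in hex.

P0 = 0xC, P1 = 0x8, P2 = 0xC, P3 = 0x9, P4 = 0x4, P5 = 0x7

P0: S = E(K, 0xB) = 0x9; 0x5 ⊕ 0x9 = 0xC.
P1: S = E(K, 0x9) = 0xD; 0x5 ⊕ 0xD = 0x8.
P2: S = E(K, 0xD) = 0x5; 0x9 ⊕ 0x5 = 0xC.
P3: S = E(K, 0x5) = 0x4; 0xD ⊕ 0x4 = 0x9.
P4: S = E(K, 0x4) = 0x6; 0x2 ⊕ 0x6 = 0x4.
P5: S = E(K, 0x6) = 0x2; 0x5 ⊕ 0x2 = 0x7.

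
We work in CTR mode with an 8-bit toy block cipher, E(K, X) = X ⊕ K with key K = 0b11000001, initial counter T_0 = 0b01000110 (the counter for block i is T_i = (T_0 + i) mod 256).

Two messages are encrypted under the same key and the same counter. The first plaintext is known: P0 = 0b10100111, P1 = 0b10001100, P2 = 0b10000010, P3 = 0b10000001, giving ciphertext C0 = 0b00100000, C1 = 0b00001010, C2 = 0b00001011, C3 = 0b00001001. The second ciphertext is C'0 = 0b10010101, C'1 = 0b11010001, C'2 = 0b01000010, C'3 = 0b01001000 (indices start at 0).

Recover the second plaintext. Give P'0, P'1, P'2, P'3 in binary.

In CTR with a reused counter, both messages share the same keystream S_i, so C_i ⊕ C'_i = P_i ⊕ P'_i and thus P'_i = P_i ⊕ C_i ⊕ C'_i.
P'0: 0b10100111 ⊕ 0b00100000 ⊕ 0b10010101 = 0b00010010.
P'1: 0b10001100 ⊕ 0b00001010 ⊕ 0b11010001 = 0b01010111.
P'2: 0b10000010 ⊕ 0b00001011 ⊕ 0b01000010 = 0b11001011.
P'3: 0b10000001 ⊕ 0b00001001 ⊕ 0b01001000 = 0b11000000.

P'0 = 0b00010010, P'1 = 0b01010111, P'2 = 0b11001011, P'3 = 0b11000000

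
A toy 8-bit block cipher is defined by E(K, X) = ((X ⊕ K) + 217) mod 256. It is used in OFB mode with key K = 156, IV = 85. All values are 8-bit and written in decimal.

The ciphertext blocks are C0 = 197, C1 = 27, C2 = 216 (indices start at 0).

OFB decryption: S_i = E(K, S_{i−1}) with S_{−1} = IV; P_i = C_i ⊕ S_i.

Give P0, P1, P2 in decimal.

P0: S = E(K, 85) = 162; 197 ⊕ 162 = 103.
P1: S = E(K, 162) = 23; 27 ⊕ 23 = 12.
P2: S = E(K, 23) = 100; 216 ⊕ 100 = 188.

P0 = 103, P1 = 12, P2 = 188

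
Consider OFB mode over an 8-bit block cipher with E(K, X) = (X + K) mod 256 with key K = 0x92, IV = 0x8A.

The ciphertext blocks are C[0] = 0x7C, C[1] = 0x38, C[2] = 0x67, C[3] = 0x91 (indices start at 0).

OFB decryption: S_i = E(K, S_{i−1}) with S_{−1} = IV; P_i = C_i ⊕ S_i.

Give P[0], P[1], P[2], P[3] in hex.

P[0] = 0x60, P[1] = 0x96, P[2] = 0x27, P[3] = 0x43

P[0]: S = E(K, 0x8A) = 0x1C; 0x7C ⊕ 0x1C = 0x60.
P[1]: S = E(K, 0x1C) = 0xAE; 0x38 ⊕ 0xAE = 0x96.
P[2]: S = E(K, 0xAE) = 0x40; 0x67 ⊕ 0x40 = 0x27.
P[3]: S = E(K, 0x40) = 0xD2; 0x91 ⊕ 0xD2 = 0x43.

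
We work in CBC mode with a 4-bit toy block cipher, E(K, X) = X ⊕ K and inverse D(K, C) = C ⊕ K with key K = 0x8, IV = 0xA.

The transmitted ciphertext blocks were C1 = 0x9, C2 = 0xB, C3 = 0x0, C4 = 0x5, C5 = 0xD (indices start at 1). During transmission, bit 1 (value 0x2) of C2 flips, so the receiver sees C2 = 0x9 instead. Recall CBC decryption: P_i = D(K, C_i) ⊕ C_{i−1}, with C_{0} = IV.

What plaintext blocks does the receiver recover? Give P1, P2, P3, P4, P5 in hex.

Only C2 changed, to 0x9. In CBC, a change in C_i garbles P_i and flips the same bit in P_{i+1}. Decrypting the received ciphertext:
P1: D(K, 0x9) = 0x1; 0x1 ⊕ 0xA = 0xB.
P2: D(K, 0x9) = 0x1; 0x1 ⊕ 0x9 = 0x8.
P3: D(K, 0x0) = 0x8; 0x8 ⊕ 0x9 = 0x1.
P4: D(K, 0x5) = 0xD; 0xD ⊕ 0x0 = 0xD.
P5: D(K, 0xD) = 0x5; 0x5 ⊕ 0x5 = 0x0.
Blocks that differ from the original plaintext: P2, P3.

P1 = 0xB, P2 = 0x8, P3 = 0x1, P4 = 0xD, P5 = 0x0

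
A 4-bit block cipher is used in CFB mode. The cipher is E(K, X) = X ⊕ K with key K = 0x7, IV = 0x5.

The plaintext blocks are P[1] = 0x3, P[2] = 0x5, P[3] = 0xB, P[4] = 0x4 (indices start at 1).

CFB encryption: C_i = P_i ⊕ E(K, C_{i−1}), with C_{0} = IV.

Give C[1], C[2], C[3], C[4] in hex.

C[1] = 0x1, C[2] = 0x3, C[3] = 0xF, C[4] = 0xC

C[1]: E(K, 0x5) = 0x2; 0x3 ⊕ 0x2 = 0x1.
C[2]: E(K, 0x1) = 0x6; 0x5 ⊕ 0x6 = 0x3.
C[3]: E(K, 0x3) = 0x4; 0xB ⊕ 0x4 = 0xF.
C[4]: E(K, 0xF) = 0x8; 0x4 ⊕ 0x8 = 0xC.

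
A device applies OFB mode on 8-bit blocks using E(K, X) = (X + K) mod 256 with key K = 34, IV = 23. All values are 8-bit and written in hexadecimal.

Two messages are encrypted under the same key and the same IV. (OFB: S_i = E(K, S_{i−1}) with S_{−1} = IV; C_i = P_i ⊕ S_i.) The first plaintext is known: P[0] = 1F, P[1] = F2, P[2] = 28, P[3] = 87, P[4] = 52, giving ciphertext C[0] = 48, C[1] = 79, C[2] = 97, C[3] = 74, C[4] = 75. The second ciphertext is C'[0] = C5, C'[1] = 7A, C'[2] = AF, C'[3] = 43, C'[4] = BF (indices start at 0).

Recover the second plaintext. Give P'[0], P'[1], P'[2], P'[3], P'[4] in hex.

In OFB with a reused IV, both messages share the same keystream S_i, so C_i ⊕ C'_i = P_i ⊕ P'_i and thus P'_i = P_i ⊕ C_i ⊕ C'_i.
P'[0]: 1F ⊕ 48 ⊕ C5 = 92.
P'[1]: F2 ⊕ 79 ⊕ 7A = F1.
P'[2]: 28 ⊕ 97 ⊕ AF = 10.
P'[3]: 87 ⊕ 74 ⊕ 43 = B0.
P'[4]: 52 ⊕ 75 ⊕ BF = 98.

P'[0] = 92, P'[1] = F1, P'[2] = 10, P'[3] = B0, P'[4] = 98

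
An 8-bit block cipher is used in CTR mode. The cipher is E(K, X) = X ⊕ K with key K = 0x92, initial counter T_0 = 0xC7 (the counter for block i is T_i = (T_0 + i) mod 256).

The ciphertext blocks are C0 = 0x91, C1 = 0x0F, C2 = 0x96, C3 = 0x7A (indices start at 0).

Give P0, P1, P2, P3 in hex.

P0 = 0xC4, P1 = 0x55, P2 = 0xCD, P3 = 0x22

CTR decryption: S_i = E(K, T_i) where T_i is the counter for block i; P_i = C_i ⊕ S_i.
P0: T = 0xC7, S = E(K, T) = 0x55; 0x91 ⊕ 0x55 = 0xC4.
P1: T = 0xC8, S = E(K, T) = 0x5A; 0x0F ⊕ 0x5A = 0x55.
P2: T = 0xC9, S = E(K, T) = 0x5B; 0x96 ⊕ 0x5B = 0xCD.
P3: T = 0xCA, S = E(K, T) = 0x58; 0x7A ⊕ 0x58 = 0x22.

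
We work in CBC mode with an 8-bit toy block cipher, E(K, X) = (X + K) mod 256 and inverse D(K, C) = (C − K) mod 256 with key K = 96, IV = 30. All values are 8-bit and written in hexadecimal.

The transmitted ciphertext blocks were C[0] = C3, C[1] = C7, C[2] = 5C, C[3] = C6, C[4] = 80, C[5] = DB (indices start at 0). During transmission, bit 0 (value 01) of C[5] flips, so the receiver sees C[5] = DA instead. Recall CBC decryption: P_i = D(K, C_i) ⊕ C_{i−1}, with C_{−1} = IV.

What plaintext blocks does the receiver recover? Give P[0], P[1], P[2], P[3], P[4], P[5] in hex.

P[0] = 1D, P[1] = F2, P[2] = 01, P[3] = 6C, P[4] = 2C, P[5] = C4

Only C[5] changed, to DA. In CBC, a change in C_i garbles P_i and flips the same bit in P_{i+1}. Decrypting the received ciphertext:
P[0]: D(K, C3) = 2D; 2D ⊕ 30 = 1D.
P[1]: D(K, C7) = 31; 31 ⊕ C3 = F2.
P[2]: D(K, 5C) = C6; C6 ⊕ C7 = 01.
P[3]: D(K, C6) = 30; 30 ⊕ 5C = 6C.
P[4]: D(K, 80) = EA; EA ⊕ C6 = 2C.
P[5]: D(K, DA) = 44; 44 ⊕ 80 = C4.
Blocks that differ from the original plaintext: P[5].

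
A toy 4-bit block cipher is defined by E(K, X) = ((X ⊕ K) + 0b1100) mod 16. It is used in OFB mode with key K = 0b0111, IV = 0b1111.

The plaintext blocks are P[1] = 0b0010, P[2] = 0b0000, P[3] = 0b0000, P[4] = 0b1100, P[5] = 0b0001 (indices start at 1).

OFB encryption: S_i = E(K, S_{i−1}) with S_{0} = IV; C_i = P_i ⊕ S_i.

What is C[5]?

C[1]: S = E(K, 0b1111) = 0b0100; 0b0010 ⊕ 0b0100 = 0b0110.
C[2]: S = E(K, 0b0100) = 0b1111; 0b0000 ⊕ 0b1111 = 0b1111.
C[3]: S = E(K, 0b1111) = 0b0100; 0b0000 ⊕ 0b0100 = 0b0100.
C[4]: S = E(K, 0b0100) = 0b1111; 0b1100 ⊕ 0b1111 = 0b0011.
C[5]: S = E(K, 0b1111) = 0b0100; 0b0001 ⊕ 0b0100 = 0b0101.

C[5] = 0b0101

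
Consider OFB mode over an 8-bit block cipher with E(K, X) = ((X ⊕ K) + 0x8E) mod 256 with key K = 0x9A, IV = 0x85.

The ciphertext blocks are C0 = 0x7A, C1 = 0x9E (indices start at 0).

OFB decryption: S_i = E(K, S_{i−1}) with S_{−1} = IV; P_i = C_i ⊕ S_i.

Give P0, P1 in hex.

P0: S = E(K, 0x85) = 0xAD; 0x7A ⊕ 0xAD = 0xD7.
P1: S = E(K, 0xAD) = 0xC5; 0x9E ⊕ 0xC5 = 0x5B.

P0 = 0xD7, P1 = 0x5B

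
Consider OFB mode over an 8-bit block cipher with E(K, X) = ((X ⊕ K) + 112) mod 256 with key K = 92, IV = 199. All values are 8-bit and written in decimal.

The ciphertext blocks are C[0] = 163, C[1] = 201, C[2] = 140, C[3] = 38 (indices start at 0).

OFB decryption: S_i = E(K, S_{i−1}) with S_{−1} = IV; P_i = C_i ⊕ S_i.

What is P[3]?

P[3] = 225

P[0]: S = E(K, 199) = 11; 163 ⊕ 11 = 168.
P[1]: S = E(K, 11) = 199; 201 ⊕ 199 = 14.
P[2]: S = E(K, 199) = 11; 140 ⊕ 11 = 135.
P[3]: S = E(K, 11) = 199; 38 ⊕ 199 = 225.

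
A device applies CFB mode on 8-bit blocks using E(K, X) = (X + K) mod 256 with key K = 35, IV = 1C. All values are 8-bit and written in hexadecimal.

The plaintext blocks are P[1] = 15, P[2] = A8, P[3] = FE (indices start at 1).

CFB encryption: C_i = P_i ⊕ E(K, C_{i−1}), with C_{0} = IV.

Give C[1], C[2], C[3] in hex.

C[1] = 44, C[2] = D1, C[3] = F8

C[1]: E(K, 1C) = 51; 15 ⊕ 51 = 44.
C[2]: E(K, 44) = 79; A8 ⊕ 79 = D1.
C[3]: E(K, D1) = 06; FE ⊕ 06 = F8.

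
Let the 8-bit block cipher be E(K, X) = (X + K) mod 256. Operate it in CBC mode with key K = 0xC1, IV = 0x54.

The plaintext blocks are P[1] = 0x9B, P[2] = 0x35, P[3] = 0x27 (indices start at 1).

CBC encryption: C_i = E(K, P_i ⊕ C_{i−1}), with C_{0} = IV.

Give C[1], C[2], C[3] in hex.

C[1] = 0x90, C[2] = 0x66, C[3] = 0x02

C[1]: P[1] ⊕ 0x54 = 0xCF; E(K, 0xCF) = 0x90.
C[2]: P[2] ⊕ 0x90 = 0xA5; E(K, 0xA5) = 0x66.
C[3]: P[3] ⊕ 0x66 = 0x41; E(K, 0x41) = 0x02.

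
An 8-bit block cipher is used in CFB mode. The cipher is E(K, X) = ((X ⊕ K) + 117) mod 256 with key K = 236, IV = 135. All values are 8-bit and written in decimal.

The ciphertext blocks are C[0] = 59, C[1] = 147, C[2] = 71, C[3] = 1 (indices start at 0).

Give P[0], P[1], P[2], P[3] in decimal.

CFB decryption: P_i = C_i ⊕ E(K, C_{i−1}), with C_{−1} = IV.
P[0]: E(K, 135) = 224; 59 ⊕ 224 = 219.
P[1]: E(K, 59) = 76; 147 ⊕ 76 = 223.
P[2]: E(K, 147) = 244; 71 ⊕ 244 = 179.
P[3]: E(K, 71) = 32; 1 ⊕ 32 = 33.

P[0] = 219, P[1] = 223, P[2] = 179, P[3] = 33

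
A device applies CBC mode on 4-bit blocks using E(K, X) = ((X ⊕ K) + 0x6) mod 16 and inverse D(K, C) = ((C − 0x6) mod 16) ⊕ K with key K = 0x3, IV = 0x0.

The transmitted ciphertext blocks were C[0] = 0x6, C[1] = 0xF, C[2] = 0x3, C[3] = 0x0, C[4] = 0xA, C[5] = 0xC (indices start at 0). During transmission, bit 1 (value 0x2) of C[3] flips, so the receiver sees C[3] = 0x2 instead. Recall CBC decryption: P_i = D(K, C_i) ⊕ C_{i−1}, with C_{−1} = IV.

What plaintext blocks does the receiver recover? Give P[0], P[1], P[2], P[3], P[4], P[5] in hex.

P[0] = 0x3, P[1] = 0xC, P[2] = 0x1, P[3] = 0xC, P[4] = 0x5, P[5] = 0xF

Only C[3] changed, to 0x2. In CBC, a change in C_i garbles P_i and flips the same bit in P_{i+1}. Decrypting the received ciphertext:
P[0]: D(K, 0x6) = 0x3; 0x3 ⊕ 0x0 = 0x3.
P[1]: D(K, 0xF) = 0xA; 0xA ⊕ 0x6 = 0xC.
P[2]: D(K, 0x3) = 0xE; 0xE ⊕ 0xF = 0x1.
P[3]: D(K, 0x2) = 0xF; 0xF ⊕ 0x3 = 0xC.
P[4]: D(K, 0xA) = 0x7; 0x7 ⊕ 0x2 = 0x5.
P[5]: D(K, 0xC) = 0x5; 0x5 ⊕ 0xA = 0xF.
Blocks that differ from the original plaintext: P[3], P[4].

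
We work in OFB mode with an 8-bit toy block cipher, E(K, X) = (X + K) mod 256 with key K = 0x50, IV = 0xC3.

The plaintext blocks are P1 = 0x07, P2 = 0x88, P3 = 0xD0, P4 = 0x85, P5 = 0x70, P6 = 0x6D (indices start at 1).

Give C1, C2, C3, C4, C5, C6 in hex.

OFB encryption: S_i = E(K, S_{i−1}) with S_{0} = IV; C_i = P_i ⊕ S_i.
C1: S = E(K, 0xC3) = 0x13; 0x07 ⊕ 0x13 = 0x14.
C2: S = E(K, 0x13) = 0x63; 0x88 ⊕ 0x63 = 0xEB.
C3: S = E(K, 0x63) = 0xB3; 0xD0 ⊕ 0xB3 = 0x63.
C4: S = E(K, 0xB3) = 0x03; 0x85 ⊕ 0x03 = 0x86.
C5: S = E(K, 0x03) = 0x53; 0x70 ⊕ 0x53 = 0x23.
C6: S = E(K, 0x53) = 0xA3; 0x6D ⊕ 0xA3 = 0xCE.

C1 = 0x14, C2 = 0xEB, C3 = 0x63, C4 = 0x86, C5 = 0x23, C6 = 0xCE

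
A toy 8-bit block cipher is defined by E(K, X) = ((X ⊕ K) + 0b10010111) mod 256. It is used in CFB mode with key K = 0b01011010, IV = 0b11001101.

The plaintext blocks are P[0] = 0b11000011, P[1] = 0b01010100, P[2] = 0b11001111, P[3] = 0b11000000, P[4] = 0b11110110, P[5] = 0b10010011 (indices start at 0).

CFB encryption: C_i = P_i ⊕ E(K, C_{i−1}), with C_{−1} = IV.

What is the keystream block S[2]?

C[0]: E(K, 0b11001101) = 0b00101110; 0b11000011 ⊕ 0b00101110 = 0b11101101.
C[1]: E(K, 0b11101101) = 0b01001110; 0b01010100 ⊕ 0b01001110 = 0b00011010.
C[2]: E(K, 0b00011010) = 0b11010111; 0b11001111 ⊕ 0b11010111 = 0b00011000.
So S[2] = 0b11010111.

0b11010111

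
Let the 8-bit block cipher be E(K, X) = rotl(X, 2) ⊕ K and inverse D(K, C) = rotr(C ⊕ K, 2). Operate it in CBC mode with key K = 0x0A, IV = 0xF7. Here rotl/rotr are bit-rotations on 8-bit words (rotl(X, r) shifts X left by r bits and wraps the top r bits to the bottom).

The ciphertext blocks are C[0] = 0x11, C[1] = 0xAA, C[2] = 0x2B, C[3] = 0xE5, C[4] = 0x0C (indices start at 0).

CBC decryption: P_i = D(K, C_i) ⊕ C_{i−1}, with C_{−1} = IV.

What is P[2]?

P[2] = 0xE2

P[2]: D(K, 0x2B) = 0x48; 0x48 ⊕ 0xAA = 0xE2.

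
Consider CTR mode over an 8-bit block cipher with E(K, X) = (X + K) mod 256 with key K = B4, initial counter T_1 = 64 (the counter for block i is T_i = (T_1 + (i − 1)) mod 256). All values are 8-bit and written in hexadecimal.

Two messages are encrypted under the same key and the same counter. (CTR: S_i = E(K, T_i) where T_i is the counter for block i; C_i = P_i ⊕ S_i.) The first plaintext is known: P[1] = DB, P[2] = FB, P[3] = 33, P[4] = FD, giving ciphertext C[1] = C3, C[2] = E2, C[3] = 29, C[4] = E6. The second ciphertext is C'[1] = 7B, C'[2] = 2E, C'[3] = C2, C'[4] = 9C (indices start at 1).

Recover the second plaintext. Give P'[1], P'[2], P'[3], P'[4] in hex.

In CTR with a reused counter, both messages share the same keystream S_i, so C_i ⊕ C'_i = P_i ⊕ P'_i and thus P'_i = P_i ⊕ C_i ⊕ C'_i.
P'[1]: DB ⊕ C3 ⊕ 7B = 63.
P'[2]: FB ⊕ E2 ⊕ 2E = 37.
P'[3]: 33 ⊕ 29 ⊕ C2 = D8.
P'[4]: FD ⊕ E6 ⊕ 9C = 87.

P'[1] = 63, P'[2] = 37, P'[3] = D8, P'[4] = 87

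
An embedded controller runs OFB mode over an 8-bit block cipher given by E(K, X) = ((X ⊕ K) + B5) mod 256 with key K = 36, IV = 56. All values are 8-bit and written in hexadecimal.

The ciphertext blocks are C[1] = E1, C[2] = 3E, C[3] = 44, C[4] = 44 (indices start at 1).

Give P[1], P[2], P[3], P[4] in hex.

OFB decryption: S_i = E(K, S_{i−1}) with S_{0} = IV; P_i = C_i ⊕ S_i.
P[1]: S = E(K, 56) = 15; E1 ⊕ 15 = F4.
P[2]: S = E(K, 15) = D8; 3E ⊕ D8 = E6.
P[3]: S = E(K, D8) = A3; 44 ⊕ A3 = E7.
P[4]: S = E(K, A3) = 4A; 44 ⊕ 4A = 0E.

P[1] = F4, P[2] = E6, P[3] = E7, P[4] = 0E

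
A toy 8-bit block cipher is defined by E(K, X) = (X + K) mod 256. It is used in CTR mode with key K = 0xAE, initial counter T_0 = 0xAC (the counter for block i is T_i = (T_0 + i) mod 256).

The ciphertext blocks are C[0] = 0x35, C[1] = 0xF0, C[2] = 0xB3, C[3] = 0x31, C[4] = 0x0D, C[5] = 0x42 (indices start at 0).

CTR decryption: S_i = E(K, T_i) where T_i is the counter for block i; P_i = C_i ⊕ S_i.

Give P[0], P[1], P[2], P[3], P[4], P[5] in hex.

P[0]: T = 0xAC, S = E(K, T) = 0x5A; 0x35 ⊕ 0x5A = 0x6F.
P[1]: T = 0xAD, S = E(K, T) = 0x5B; 0xF0 ⊕ 0x5B = 0xAB.
P[2]: T = 0xAE, S = E(K, T) = 0x5C; 0xB3 ⊕ 0x5C = 0xEF.
P[3]: T = 0xAF, S = E(K, T) = 0x5D; 0x31 ⊕ 0x5D = 0x6C.
P[4]: T = 0xB0, S = E(K, T) = 0x5E; 0x0D ⊕ 0x5E = 0x53.
P[5]: T = 0xB1, S = E(K, T) = 0x5F; 0x42 ⊕ 0x5F = 0x1D.

P[0] = 0x6F, P[1] = 0xAB, P[2] = 0xEF, P[3] = 0x6C, P[4] = 0x53, P[5] = 0x1D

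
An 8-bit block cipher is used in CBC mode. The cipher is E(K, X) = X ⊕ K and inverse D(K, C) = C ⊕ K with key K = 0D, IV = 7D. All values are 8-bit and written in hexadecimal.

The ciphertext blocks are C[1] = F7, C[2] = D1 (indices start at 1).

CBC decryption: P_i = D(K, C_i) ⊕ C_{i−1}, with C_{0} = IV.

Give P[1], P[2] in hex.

P[1]: D(K, F7) = FA; FA ⊕ 7D = 87.
P[2]: D(K, D1) = DC; DC ⊕ F7 = 2B.

P[1] = 87, P[2] = 2B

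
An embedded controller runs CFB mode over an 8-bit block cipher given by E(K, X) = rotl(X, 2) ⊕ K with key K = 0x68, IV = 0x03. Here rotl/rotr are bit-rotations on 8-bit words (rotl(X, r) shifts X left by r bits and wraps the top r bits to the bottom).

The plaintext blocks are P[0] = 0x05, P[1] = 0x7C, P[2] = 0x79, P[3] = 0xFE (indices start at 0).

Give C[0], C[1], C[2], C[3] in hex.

C[0] = 0x61, C[1] = 0x91, C[2] = 0x57, C[3] = 0xCB

CFB encryption: C_i = P_i ⊕ E(K, C_{i−1}), with C_{−1} = IV.
C[0]: E(K, 0x03) = 0x64; 0x05 ⊕ 0x64 = 0x61.
C[1]: E(K, 0x61) = 0xED; 0x7C ⊕ 0xED = 0x91.
C[2]: E(K, 0x91) = 0x2E; 0x79 ⊕ 0x2E = 0x57.
C[3]: E(K, 0x57) = 0x35; 0xFE ⊕ 0x35 = 0xCB.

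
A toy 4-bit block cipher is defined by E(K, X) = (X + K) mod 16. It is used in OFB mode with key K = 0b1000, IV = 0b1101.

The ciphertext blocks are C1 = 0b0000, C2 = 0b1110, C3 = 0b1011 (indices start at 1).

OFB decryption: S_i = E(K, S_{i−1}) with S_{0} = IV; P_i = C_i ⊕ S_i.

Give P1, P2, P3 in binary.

P1: S = E(K, 0b1101) = 0b0101; 0b0000 ⊕ 0b0101 = 0b0101.
P2: S = E(K, 0b0101) = 0b1101; 0b1110 ⊕ 0b1101 = 0b0011.
P3: S = E(K, 0b1101) = 0b0101; 0b1011 ⊕ 0b0101 = 0b1110.

P1 = 0b0101, P2 = 0b0011, P3 = 0b1110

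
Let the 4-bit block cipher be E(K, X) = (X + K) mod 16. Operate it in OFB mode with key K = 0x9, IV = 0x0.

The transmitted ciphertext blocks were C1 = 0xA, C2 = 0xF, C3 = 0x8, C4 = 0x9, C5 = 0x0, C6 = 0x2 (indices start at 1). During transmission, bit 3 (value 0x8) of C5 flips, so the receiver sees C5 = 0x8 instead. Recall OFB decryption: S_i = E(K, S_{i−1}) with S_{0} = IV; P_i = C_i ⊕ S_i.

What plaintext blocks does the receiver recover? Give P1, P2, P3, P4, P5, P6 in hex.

Only C5 changed, to 0x8. In OFB, a change in C_i flips the same bit in P_i only; the keystream is unaffected. Decrypting the received ciphertext:
P1: S = E(K, 0x0) = 0x9; 0xA ⊕ 0x9 = 0x3.
P2: S = E(K, 0x9) = 0x2; 0xF ⊕ 0x2 = 0xD.
P3: S = E(K, 0x2) = 0xB; 0x8 ⊕ 0xB = 0x3.
P4: S = E(K, 0xB) = 0x4; 0x9 ⊕ 0x4 = 0xD.
P5: S = E(K, 0x4) = 0xD; 0x8 ⊕ 0xD = 0x5.
P6: S = E(K, 0xD) = 0x6; 0x2 ⊕ 0x6 = 0x4.
Blocks that differ from the original plaintext: P5.

P1 = 0x3, P2 = 0xD, P3 = 0x3, P4 = 0xD, P5 = 0x5, P6 = 0x4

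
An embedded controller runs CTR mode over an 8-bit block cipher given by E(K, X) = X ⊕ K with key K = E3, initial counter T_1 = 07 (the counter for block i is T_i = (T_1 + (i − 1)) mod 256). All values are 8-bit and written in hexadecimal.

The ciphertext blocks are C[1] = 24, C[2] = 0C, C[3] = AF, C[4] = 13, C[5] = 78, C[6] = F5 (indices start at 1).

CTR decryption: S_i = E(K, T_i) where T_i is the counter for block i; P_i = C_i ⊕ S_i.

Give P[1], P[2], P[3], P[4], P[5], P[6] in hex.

P[1] = C0, P[2] = E7, P[3] = 45, P[4] = FA, P[5] = 90, P[6] = 1A

P[1]: T = 07, S = E(K, T) = E4; 24 ⊕ E4 = C0.
P[2]: T = 08, S = E(K, T) = EB; 0C ⊕ EB = E7.
P[3]: T = 09, S = E(K, T) = EA; AF ⊕ EA = 45.
P[4]: T = 0A, S = E(K, T) = E9; 13 ⊕ E9 = FA.
P[5]: T = 0B, S = E(K, T) = E8; 78 ⊕ E8 = 90.
P[6]: T = 0C, S = E(K, T) = EF; F5 ⊕ EF = 1A.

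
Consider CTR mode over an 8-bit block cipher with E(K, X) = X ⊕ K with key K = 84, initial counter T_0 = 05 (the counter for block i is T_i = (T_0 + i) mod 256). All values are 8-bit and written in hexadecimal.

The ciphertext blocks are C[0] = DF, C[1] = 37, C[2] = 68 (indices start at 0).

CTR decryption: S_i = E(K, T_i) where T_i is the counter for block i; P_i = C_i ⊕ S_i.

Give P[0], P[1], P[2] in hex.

P[0]: T = 05, S = E(K, T) = 81; DF ⊕ 81 = 5E.
P[1]: T = 06, S = E(K, T) = 82; 37 ⊕ 82 = B5.
P[2]: T = 07, S = E(K, T) = 83; 68 ⊕ 83 = EB.

P[0] = 5E, P[1] = B5, P[2] = EB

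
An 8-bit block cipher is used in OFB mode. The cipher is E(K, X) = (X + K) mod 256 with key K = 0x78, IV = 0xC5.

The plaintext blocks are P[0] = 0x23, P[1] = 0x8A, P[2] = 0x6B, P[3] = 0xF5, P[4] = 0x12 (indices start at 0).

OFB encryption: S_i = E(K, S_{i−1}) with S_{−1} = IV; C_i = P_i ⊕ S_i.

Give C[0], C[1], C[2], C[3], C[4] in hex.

C[0]: S = E(K, 0xC5) = 0x3D; 0x23 ⊕ 0x3D = 0x1E.
C[1]: S = E(K, 0x3D) = 0xB5; 0x8A ⊕ 0xB5 = 0x3F.
C[2]: S = E(K, 0xB5) = 0x2D; 0x6B ⊕ 0x2D = 0x46.
C[3]: S = E(K, 0x2D) = 0xA5; 0xF5 ⊕ 0xA5 = 0x50.
C[4]: S = E(K, 0xA5) = 0x1D; 0x12 ⊕ 0x1D = 0x0F.

C[0] = 0x1E, C[1] = 0x3F, C[2] = 0x46, C[3] = 0x50, C[4] = 0x0F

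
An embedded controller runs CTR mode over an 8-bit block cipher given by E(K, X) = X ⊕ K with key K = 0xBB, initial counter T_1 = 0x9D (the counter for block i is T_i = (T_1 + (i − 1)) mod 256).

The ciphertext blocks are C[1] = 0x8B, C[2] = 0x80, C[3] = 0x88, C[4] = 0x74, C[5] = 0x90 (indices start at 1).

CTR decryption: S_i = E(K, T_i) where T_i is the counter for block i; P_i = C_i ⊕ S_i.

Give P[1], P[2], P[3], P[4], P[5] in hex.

P[1]: T = 0x9D, S = E(K, T) = 0x26; 0x8B ⊕ 0x26 = 0xAD.
P[2]: T = 0x9E, S = E(K, T) = 0x25; 0x80 ⊕ 0x25 = 0xA5.
P[3]: T = 0x9F, S = E(K, T) = 0x24; 0x88 ⊕ 0x24 = 0xAC.
P[4]: T = 0xA0, S = E(K, T) = 0x1B; 0x74 ⊕ 0x1B = 0x6F.
P[5]: T = 0xA1, S = E(K, T) = 0x1A; 0x90 ⊕ 0x1A = 0x8A.

P[1] = 0xAD, P[2] = 0xA5, P[3] = 0xAC, P[4] = 0x6F, P[5] = 0x8A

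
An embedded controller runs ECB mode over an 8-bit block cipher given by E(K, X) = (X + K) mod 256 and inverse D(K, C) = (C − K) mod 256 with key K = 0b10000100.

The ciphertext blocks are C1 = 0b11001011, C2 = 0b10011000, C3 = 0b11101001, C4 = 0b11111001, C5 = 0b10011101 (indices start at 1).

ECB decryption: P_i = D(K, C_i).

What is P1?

P1: D(K, 0b11001011) = 0b01000111.

P1 = 0b01000111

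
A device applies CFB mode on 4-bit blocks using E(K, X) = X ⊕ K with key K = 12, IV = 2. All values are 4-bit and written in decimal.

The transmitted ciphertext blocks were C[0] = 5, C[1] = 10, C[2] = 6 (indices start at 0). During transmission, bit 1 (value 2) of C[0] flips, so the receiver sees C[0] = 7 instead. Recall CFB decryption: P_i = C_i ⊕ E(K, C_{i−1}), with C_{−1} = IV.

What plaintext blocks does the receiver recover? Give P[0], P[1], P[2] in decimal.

Only C[0] changed, to 7. In CFB, a change in C_i flips the same bit in P_i and garbles P_{i+1}. Decrypting the received ciphertext:
P[0]: E(K, 2) = 14; 7 ⊕ 14 = 9.
P[1]: E(K, 7) = 11; 10 ⊕ 11 = 1.
P[2]: E(K, 10) = 6; 6 ⊕ 6 = 0.
Blocks that differ from the original plaintext: P[0], P[1].

P[0] = 9, P[1] = 1, P[2] = 0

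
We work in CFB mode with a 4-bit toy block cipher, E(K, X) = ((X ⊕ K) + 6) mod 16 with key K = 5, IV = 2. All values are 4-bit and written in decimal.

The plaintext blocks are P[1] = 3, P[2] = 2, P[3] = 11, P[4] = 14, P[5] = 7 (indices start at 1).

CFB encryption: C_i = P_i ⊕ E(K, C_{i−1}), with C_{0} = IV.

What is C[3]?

C[3] = 7

C[1]: E(K, 2) = 13; 3 ⊕ 13 = 14.
C[2]: E(K, 14) = 1; 2 ⊕ 1 = 3.
C[3]: E(K, 3) = 12; 11 ⊕ 12 = 7.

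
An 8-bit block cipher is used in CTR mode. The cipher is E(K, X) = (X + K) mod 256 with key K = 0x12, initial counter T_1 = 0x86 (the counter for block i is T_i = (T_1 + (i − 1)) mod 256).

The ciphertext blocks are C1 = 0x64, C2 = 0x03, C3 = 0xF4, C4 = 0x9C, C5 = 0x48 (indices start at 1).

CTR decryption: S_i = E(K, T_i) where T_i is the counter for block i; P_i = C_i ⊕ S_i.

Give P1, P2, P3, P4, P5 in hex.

P1 = 0xFC, P2 = 0x9A, P3 = 0x6E, P4 = 0x07, P5 = 0xD4

P1: T = 0x86, S = E(K, T) = 0x98; 0x64 ⊕ 0x98 = 0xFC.
P2: T = 0x87, S = E(K, T) = 0x99; 0x03 ⊕ 0x99 = 0x9A.
P3: T = 0x88, S = E(K, T) = 0x9A; 0xF4 ⊕ 0x9A = 0x6E.
P4: T = 0x89, S = E(K, T) = 0x9B; 0x9C ⊕ 0x9B = 0x07.
P5: T = 0x8A, S = E(K, T) = 0x9C; 0x48 ⊕ 0x9C = 0xD4.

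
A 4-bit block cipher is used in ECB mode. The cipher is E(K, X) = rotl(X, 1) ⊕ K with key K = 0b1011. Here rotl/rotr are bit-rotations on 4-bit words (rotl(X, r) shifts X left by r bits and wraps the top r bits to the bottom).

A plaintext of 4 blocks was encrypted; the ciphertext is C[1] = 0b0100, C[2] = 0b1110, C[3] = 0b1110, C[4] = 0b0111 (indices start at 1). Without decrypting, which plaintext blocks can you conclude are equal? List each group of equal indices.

ECB encrypts each block independently with the same key, so equal ciphertext blocks imply equal plaintext blocks.
C[2] = C[3] = 0b1110, so P[2] = P[3].

P[2] = P[3]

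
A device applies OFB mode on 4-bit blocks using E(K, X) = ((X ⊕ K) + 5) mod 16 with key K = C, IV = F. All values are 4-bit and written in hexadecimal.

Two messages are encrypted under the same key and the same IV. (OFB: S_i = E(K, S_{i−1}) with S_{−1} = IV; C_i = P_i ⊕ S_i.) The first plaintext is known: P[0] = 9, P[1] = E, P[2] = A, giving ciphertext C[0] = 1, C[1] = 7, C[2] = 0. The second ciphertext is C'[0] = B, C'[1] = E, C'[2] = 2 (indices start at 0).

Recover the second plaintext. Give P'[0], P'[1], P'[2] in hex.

P'[0] = 3, P'[1] = 7, P'[2] = 8

In OFB with a reused IV, both messages share the same keystream S_i, so C_i ⊕ C'_i = P_i ⊕ P'_i and thus P'_i = P_i ⊕ C_i ⊕ C'_i.
P'[0]: 9 ⊕ 1 ⊕ B = 3.
P'[1]: E ⊕ 7 ⊕ E = 7.
P'[2]: A ⊕ 0 ⊕ 2 = 8.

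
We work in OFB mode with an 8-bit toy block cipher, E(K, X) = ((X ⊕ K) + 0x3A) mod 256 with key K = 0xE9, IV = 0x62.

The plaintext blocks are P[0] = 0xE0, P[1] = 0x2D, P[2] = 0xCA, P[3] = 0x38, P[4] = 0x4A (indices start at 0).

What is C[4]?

C[4] = 0xA7

OFB encryption: S_i = E(K, S_{i−1}) with S_{−1} = IV; C_i = P_i ⊕ S_i.
C[0]: S = E(K, 0x62) = 0xC5; 0xE0 ⊕ 0xC5 = 0x25.
C[1]: S = E(K, 0xC5) = 0x66; 0x2D ⊕ 0x66 = 0x4B.
C[2]: S = E(K, 0x66) = 0xC9; 0xCA ⊕ 0xC9 = 0x03.
C[3]: S = E(K, 0xC9) = 0x5A; 0x38 ⊕ 0x5A = 0x62.
C[4]: S = E(K, 0x5A) = 0xED; 0x4A ⊕ 0xED = 0xA7.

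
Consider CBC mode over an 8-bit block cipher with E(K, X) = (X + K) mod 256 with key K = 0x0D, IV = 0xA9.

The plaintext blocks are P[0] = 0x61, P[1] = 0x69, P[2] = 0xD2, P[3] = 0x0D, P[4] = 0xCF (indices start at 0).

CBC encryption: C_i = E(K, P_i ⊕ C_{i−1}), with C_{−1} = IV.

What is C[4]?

C[0]: P[0] ⊕ 0xA9 = 0xC8; E(K, 0xC8) = 0xD5.
C[1]: P[1] ⊕ 0xD5 = 0xBC; E(K, 0xBC) = 0xC9.
C[2]: P[2] ⊕ 0xC9 = 0x1B; E(K, 0x1B) = 0x28.
C[3]: P[3] ⊕ 0x28 = 0x25; E(K, 0x25) = 0x32.
C[4]: P[4] ⊕ 0x32 = 0xFD; E(K, 0xFD) = 0x0A.

C[4] = 0x0A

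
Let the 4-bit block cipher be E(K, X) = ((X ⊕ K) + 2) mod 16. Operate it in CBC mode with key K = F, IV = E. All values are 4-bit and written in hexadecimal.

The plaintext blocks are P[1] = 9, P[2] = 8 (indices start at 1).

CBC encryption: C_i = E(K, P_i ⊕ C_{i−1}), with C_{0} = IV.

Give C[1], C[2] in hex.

C[1] = A, C[2] = F

C[1]: P[1] ⊕ E = 7; E(K, 7) = A.
C[2]: P[2] ⊕ A = 2; E(K, 2) = F.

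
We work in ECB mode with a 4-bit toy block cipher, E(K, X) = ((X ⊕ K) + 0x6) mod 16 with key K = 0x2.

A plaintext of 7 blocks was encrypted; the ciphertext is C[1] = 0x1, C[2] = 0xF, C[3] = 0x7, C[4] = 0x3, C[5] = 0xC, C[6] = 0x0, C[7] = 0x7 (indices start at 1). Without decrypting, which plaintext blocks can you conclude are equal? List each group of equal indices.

ECB encrypts each block independently with the same key, so equal ciphertext blocks imply equal plaintext blocks.
C[3] = C[7] = 0x7, so P[3] = P[7].

P[3] = P[7]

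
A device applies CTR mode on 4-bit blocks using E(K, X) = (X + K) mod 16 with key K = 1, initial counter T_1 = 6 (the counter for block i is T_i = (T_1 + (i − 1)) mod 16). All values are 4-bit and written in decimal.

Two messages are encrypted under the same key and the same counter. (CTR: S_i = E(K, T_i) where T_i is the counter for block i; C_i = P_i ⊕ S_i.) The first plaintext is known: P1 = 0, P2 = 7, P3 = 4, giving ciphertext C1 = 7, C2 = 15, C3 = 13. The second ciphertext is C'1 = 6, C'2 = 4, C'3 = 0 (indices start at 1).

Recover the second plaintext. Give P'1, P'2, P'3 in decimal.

In CTR with a reused counter, both messages share the same keystream S_i, so C_i ⊕ C'_i = P_i ⊕ P'_i and thus P'_i = P_i ⊕ C_i ⊕ C'_i.
P'1: 0 ⊕ 7 ⊕ 6 = 1.
P'2: 7 ⊕ 15 ⊕ 4 = 12.
P'3: 4 ⊕ 13 ⊕ 0 = 9.

P'1 = 1, P'2 = 12, P'3 = 9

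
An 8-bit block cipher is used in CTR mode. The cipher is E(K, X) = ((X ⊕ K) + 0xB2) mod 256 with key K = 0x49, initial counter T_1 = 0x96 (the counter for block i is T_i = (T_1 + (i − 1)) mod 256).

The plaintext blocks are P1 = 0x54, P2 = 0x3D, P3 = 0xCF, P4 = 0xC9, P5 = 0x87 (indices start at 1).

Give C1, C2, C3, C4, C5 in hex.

CTR encryption: S_i = E(K, T_i) where T_i is the counter for block i; C_i = P_i ⊕ S_i.
C1: T = 0x96, S = E(K, T) = 0x91; 0x54 ⊕ 0x91 = 0xC5.
C2: T = 0x97, S = E(K, T) = 0x90; 0x3D ⊕ 0x90 = 0xAD.
C3: T = 0x98, S = E(K, T) = 0x83; 0xCF ⊕ 0x83 = 0x4C.
C4: T = 0x99, S = E(K, T) = 0x82; 0xC9 ⊕ 0x82 = 0x4B.
C5: T = 0x9A, S = E(K, T) = 0x85; 0x87 ⊕ 0x85 = 0x02.

C1 = 0xC5, C2 = 0xAD, C3 = 0x4C, C4 = 0x4B, C5 = 0x02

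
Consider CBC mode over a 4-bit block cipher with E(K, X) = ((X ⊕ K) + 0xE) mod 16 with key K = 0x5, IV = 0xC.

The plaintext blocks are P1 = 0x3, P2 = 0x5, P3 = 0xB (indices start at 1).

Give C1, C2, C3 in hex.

C1 = 0x8, C2 = 0x6, C3 = 0x6

CBC encryption: C_i = E(K, P_i ⊕ C_{i−1}), with C_{0} = IV.
C1: P1 ⊕ 0xC = 0xF; E(K, 0xF) = 0x8.
C2: P2 ⊕ 0x8 = 0xD; E(K, 0xD) = 0x6.
C3: P3 ⊕ 0x6 = 0xD; E(K, 0xD) = 0x6.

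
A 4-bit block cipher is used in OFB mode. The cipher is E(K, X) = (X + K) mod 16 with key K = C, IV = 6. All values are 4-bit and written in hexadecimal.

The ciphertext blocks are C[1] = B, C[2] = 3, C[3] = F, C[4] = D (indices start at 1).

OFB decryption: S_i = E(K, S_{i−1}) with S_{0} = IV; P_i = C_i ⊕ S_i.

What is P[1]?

P[1]: S = E(K, 6) = 2; B ⊕ 2 = 9.

P[1] = 9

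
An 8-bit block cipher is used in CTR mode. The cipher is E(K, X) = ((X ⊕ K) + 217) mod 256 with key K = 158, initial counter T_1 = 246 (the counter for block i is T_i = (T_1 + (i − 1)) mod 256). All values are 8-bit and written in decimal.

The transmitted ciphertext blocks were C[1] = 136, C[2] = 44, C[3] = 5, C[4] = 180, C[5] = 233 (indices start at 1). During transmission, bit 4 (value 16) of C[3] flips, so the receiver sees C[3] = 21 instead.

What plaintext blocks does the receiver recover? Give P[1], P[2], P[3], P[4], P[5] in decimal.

P[1] = 201, P[2] = 110, P[3] = 42, P[4] = 244, P[5] = 212

CTR decryption: S_i = E(K, T_i) where T_i is the counter for block i; P_i = C_i ⊕ S_i.
Only C[3] changed, to 21. In CTR, a change in C_i flips the same bit in P_i only; the keystream is unaffected. Decrypting the received ciphertext:
P[1]: T = 246, S = E(K, T) = 65; 136 ⊕ 65 = 201.
P[2]: T = 247, S = E(K, T) = 66; 44 ⊕ 66 = 110.
P[3]: T = 248, S = E(K, T) = 63; 21 ⊕ 63 = 42.
P[4]: T = 249, S = E(K, T) = 64; 180 ⊕ 64 = 244.
P[5]: T = 250, S = E(K, T) = 61; 233 ⊕ 61 = 212.
Blocks that differ from the original plaintext: P[3].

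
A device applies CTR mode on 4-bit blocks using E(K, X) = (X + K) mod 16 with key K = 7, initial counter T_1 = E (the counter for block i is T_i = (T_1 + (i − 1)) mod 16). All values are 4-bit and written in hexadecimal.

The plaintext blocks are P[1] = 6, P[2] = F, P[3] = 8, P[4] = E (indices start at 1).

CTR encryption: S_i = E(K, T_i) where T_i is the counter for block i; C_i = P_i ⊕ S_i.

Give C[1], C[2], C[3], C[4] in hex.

C[1]: T = E, S = E(K, T) = 5; 6 ⊕ 5 = 3.
C[2]: T = F, S = E(K, T) = 6; F ⊕ 6 = 9.
C[3]: T = 0, S = E(K, T) = 7; 8 ⊕ 7 = F.
C[4]: T = 1, S = E(K, T) = 8; E ⊕ 8 = 6.

C[1] = 3, C[2] = 9, C[3] = F, C[4] = 6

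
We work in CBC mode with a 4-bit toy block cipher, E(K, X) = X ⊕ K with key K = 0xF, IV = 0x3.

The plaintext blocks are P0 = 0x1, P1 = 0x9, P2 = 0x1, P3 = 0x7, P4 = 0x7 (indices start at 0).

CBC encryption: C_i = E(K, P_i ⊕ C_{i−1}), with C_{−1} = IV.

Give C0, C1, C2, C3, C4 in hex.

C0: P0 ⊕ 0x3 = 0x2; E(K, 0x2) = 0xD.
C1: P1 ⊕ 0xD = 0x4; E(K, 0x4) = 0xB.
C2: P2 ⊕ 0xB = 0xA; E(K, 0xA) = 0x5.
C3: P3 ⊕ 0x5 = 0x2; E(K, 0x2) = 0xD.
C4: P4 ⊕ 0xD = 0xA; E(K, 0xA) = 0x5.

C0 = 0xD, C1 = 0xB, C2 = 0x5, C3 = 0xD, C4 = 0x5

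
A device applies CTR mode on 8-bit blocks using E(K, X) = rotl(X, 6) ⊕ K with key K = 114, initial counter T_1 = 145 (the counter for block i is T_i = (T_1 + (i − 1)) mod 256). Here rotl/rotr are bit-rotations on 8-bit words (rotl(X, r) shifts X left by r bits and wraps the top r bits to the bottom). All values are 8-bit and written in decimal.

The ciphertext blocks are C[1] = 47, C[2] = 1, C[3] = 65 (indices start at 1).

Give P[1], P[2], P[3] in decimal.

P[1] = 57, P[2] = 215, P[3] = 215

CTR decryption: S_i = E(K, T_i) where T_i is the counter for block i; P_i = C_i ⊕ S_i.
P[1]: T = 145, S = E(K, T) = 22; 47 ⊕ 22 = 57.
P[2]: T = 146, S = E(K, T) = 214; 1 ⊕ 214 = 215.
P[3]: T = 147, S = E(K, T) = 150; 65 ⊕ 150 = 215.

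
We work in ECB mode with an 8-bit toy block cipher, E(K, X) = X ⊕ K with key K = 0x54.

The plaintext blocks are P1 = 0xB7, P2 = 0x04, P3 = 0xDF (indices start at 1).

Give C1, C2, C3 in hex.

ECB encryption: C_i = E(K, P_i).
C1: E(K, 0xB7) = 0xE3.
C2: E(K, 0x04) = 0x50.
C3: E(K, 0xDF) = 0x8B.

C1 = 0xE3, C2 = 0x50, C3 = 0x8B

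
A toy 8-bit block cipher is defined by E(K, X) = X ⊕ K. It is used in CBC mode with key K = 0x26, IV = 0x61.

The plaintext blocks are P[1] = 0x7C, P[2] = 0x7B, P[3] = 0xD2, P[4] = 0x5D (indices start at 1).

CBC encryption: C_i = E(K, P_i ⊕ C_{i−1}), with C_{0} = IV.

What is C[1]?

C[1]: P[1] ⊕ 0x61 = 0x1D; E(K, 0x1D) = 0x3B.

C[1] = 0x3B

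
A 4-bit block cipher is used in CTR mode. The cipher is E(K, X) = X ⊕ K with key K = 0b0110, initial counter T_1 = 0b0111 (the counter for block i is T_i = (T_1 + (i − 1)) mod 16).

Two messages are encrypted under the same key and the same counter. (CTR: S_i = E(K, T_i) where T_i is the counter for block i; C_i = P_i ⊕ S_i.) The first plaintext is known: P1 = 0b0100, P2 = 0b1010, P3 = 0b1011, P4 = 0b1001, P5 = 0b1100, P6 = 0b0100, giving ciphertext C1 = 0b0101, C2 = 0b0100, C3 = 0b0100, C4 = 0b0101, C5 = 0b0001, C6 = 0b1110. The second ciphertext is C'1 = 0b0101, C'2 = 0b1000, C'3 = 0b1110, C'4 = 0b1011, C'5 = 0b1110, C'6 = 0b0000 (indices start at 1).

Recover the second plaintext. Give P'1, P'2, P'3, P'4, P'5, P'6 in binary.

In CTR with a reused counter, both messages share the same keystream S_i, so C_i ⊕ C'_i = P_i ⊕ P'_i and thus P'_i = P_i ⊕ C_i ⊕ C'_i.
P'1: 0b0100 ⊕ 0b0101 ⊕ 0b0101 = 0b0100.
P'2: 0b1010 ⊕ 0b0100 ⊕ 0b1000 = 0b0110.
P'3: 0b1011 ⊕ 0b0100 ⊕ 0b1110 = 0b0001.
P'4: 0b1001 ⊕ 0b0101 ⊕ 0b1011 = 0b0111.
P'5: 0b1100 ⊕ 0b0001 ⊕ 0b1110 = 0b0011.
P'6: 0b0100 ⊕ 0b1110 ⊕ 0b0000 = 0b1010.

P'1 = 0b0100, P'2 = 0b0110, P'3 = 0b0001, P'4 = 0b0111, P'5 = 0b0011, P'6 = 0b1010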